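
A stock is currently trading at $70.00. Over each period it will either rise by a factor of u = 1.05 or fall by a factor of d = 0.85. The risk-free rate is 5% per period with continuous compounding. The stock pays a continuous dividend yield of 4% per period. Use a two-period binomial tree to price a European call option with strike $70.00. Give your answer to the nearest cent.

$4.16

Per-period risk-free factor R = e^0.05 = 1.0513; dividend-adjusted growth = e^(0.05−0.04) = 1.0101.
Risk-neutral probability p = (1.0101 − 0.85)/(1.05 − 0.85) = 0.1601/0.2000 = 0.8003
Terminal stock prices: S_uu = 77.17, S_ud = 62.48, S_dd = 50.57
Terminal payoffs (S − K): max(7.175, 0) = 7.175, max(-7.525, 0) = 0, max(-19.43, 0) = 0
Node u (S = 73.5): V_u = e^(−0.05)·[0.8003·7.1750 + 0.1997·0.0000] = 5.4618
Node d (S = 59.5): V_d = e^(−0.05)·[0.8003·0.0000 + 0.1997·0.0000] = 0.0000
Node 0 (S = 70): V_0 = e^(−0.05)·[0.8003·5.4618 + 0.1997·0.0000] = 4.1576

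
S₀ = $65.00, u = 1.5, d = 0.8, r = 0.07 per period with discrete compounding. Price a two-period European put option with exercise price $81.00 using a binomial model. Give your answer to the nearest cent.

Risk-neutral probability p = (1 + 0.07 − 0.8)/(1.5 − 0.8) = 0.2700/0.7000 = 0.3857
Terminal stock prices: S_uu = 146.2, S_ud = 78, S_dd = 41.6
Terminal payoffs (K − S): max(-65.25, 0) = 0, max(3, 0) = 3, max(39.4, 0) = 39.4
Node u (S = 97.5): V_u = 1/1.07·[0.3857·0.0000 + 0.6143·3.0000] = 1.7223
Node d (S = 52): V_d = 1/1.07·[0.3857·3.0000 + 0.6143·39.4000] = 23.7009
Node 0 (S = 65): V_0 = 1/1.07·[0.3857·1.7223 + 0.6143·23.7009] = 14.2275

$14.23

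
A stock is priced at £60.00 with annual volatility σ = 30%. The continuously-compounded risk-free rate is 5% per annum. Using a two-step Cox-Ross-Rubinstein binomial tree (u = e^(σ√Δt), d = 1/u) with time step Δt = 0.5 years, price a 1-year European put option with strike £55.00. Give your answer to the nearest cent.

CRR parameters: u = e^(σ√Δt) = e^(0.3·√0.5) = 1.2363, d = 1/u = 0.8089
Per-period rate: rΔt = 0.05·0.5 = 0.025, so R = e^0.025 = 1.0253
Risk-neutral probability p = (e^0.025 − 0.8089)/(1.2363 − 0.8089) = 0.2165/0.4275 = 0.5064
Terminal stock prices: S_uu = 91.71, S_ud = 60, S_dd = 39.26
Terminal payoffs (K − S): max(-36.71, 0) = 0, max(-5, 0) = 0, max(15.74, 0) = 15.74
Node u (S = 74.18): V_u = e^(−0.025)·[0.5064·0.0000 + 0.4936·0.0000] = 0.0000
Node d (S = 48.53): V_d = e^(−0.025)·[0.5064·0.0000 + 0.4936·15.7449] = 7.5800
Node 0 (S = 60): V_0 = e^(−0.025)·[0.5064·0.0000 + 0.4936·7.5800] = 3.6492

£3.65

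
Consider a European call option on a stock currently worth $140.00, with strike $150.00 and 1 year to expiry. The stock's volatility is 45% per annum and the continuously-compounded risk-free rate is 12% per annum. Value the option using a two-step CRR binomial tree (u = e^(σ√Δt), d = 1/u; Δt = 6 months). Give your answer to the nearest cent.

$27.12

CRR parameters: u = e^(σ√Δt) = e^(0.45·√0.5) = 1.3746, d = 1/u = 0.7275
Per-period rate: rΔt = 0.12·0.5 = 0.06, so R = e^0.06 = 1.0618
Risk-neutral probability p = (e^0.06 − 0.7275)/(1.3746 − 0.7275) = 0.3344/0.6472 = 0.5167
Terminal stock prices: S_uu = 264.6, S_ud = 140, S_dd = 74.09
Terminal payoffs (S − K): max(114.6, 0) = 114.6, max(-10, 0) = 0, max(-75.91, 0) = 0
Node u (S = 192.5): V_u = e^(−0.06)·[0.5167·114.5522 + 0.4833·0.0000] = 55.7380
Node d (S = 101.8): V_d = e^(−0.06)·[0.5167·0.0000 + 0.4833·0.0000] = 0.0000
Node 0 (S = 140): V_0 = e^(−0.06)·[0.5167·55.7380 + 0.4833·0.0000] = 27.1206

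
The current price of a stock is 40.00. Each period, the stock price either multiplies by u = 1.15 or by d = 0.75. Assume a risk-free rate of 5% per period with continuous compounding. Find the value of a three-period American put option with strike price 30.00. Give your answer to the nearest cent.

Risk-neutral probability p = (e^0.05 − 0.75)/(1.15 − 0.75) = 0.3013/0.4000 = 0.7532
Terminal stock prices: S_uuu = 60.83, S_uud = 39.67, S_udd = 25.88, S_ddd = 16.88
Terminal payoffs (K − S): max(-30.83, 0) = 0, max(-9.675, 0) = 0, max(4.125, 0) = 4.125, max(13.12, 0) = 13.12
Node uu (S = 52.9): continuation = e^(−0.05)·[0.7532·0.0000 + 0.2468·0.0000] = 0.0000; exercise value = 0.0000 ≤ continuation, so V_uu = 0.0000
Node ud (S = 34.5): continuation = e^(−0.05)·[0.7532·0.0000 + 0.2468·4.1250] = 0.9685; exercise value = 0.0000 ≤ continuation, so V_ud = 0.9685
Node dd (S = 22.5): continuation = e^(−0.05)·[0.7532·4.1250 + 0.2468·13.1250] = 6.0369; exercise value = 7.5000 > continuation, so V_dd = 7.5000 (exercise)
Node u (S = 46): continuation = e^(−0.05)·[0.7532·0.0000 + 0.2468·0.9685] = 0.2274; exercise value = 0.0000 ≤ continuation, so V_u = 0.2274
Node d (S = 30): continuation = e^(−0.05)·[0.7532·0.9685 + 0.2468·7.5000] = 2.4548; exercise value = 0.0000 ≤ continuation, so V_d = 2.4548
Node 0 (S = 40): continuation = e^(−0.05)·[0.7532·0.2274 + 0.2468·2.4548] = 0.7392; exercise value = 0.0000 ≤ continuation, so V_0 = 0.7392

0.74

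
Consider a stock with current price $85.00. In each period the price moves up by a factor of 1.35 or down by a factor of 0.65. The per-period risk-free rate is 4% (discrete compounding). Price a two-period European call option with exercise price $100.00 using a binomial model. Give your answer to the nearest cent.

Risk-neutral probability p = (1 + 0.04 − 0.65)/(1.35 − 0.65) = 0.3900/0.7000 = 0.5571
Terminal stock prices: S_uu = 154.9, S_ud = 74.59, S_dd = 35.91
Terminal payoffs (S − K): max(54.91, 0) = 54.91, max(-25.41, 0) = 0, max(-64.09, 0) = 0
Node u (S = 114.8): V_u = 1/1.04·[0.5571·54.9125 + 0.4429·0.0000] = 29.4174
Node d (S = 55.25): V_d = 1/1.04·[0.5571·0.0000 + 0.4429·0.0000] = 0.0000
Node 0 (S = 85): V_0 = 1/1.04·[0.5571·29.4174 + 0.4429·0.0000] = 15.7593

$15.76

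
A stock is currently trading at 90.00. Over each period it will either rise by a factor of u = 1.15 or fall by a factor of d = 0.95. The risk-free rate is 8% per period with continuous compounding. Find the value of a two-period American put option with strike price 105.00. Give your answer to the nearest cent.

15.00

Risk-neutral probability p = (e^0.08 − 0.95)/(1.15 − 0.95) = 0.1333/0.2000 = 0.6664
Terminal stock prices: S_uu = 119, S_ud = 98.32, S_dd = 81.22
Terminal payoffs (K − S): max(-14.02, 0) = 0, max(6.675, 0) = 6.675, max(23.78, 0) = 23.78
Node u (S = 103.5): continuation = e^(−0.08)·[0.6664·0.0000 + 0.3336·6.6750] = 2.0554; exercise value = 1.5000 ≤ continuation, so V_u = 2.0554
Node d (S = 85.5): continuation = e^(−0.08)·[0.6664·6.6750 + 0.3336·23.7750] = 11.4272; exercise value = 19.5000 > continuation, so V_d = 19.5000 (exercise)
Node 0 (S = 90): continuation = e^(−0.08)·[0.6664·2.0554 + 0.3336·19.5000] = 7.2689; exercise value = 15.0000 > continuation, so V_0 = 15.0000 (exercise)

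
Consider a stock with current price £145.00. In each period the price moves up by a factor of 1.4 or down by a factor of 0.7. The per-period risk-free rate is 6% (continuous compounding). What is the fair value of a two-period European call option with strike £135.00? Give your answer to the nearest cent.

Risk-neutral probability p = (e^0.06 − 0.7)/(1.4 − 0.7) = 0.3618/0.7000 = 0.5169
Terminal stock prices: S_uu = 284.2, S_ud = 142.1, S_dd = 71.05
Terminal payoffs (S − K): max(149.2, 0) = 149.2, max(7.1, 0) = 7.1, max(-63.95, 0) = 0
Node u (S = 203): V_u = e^(−0.06)·[0.5169·149.2000 + 0.4831·7.1000] = 75.8618
Node d (S = 101.5): V_d = e^(−0.06)·[0.5169·7.1000 + 0.4831·0.0000] = 3.4563
Node 0 (S = 145): V_0 = e^(−0.06)·[0.5169·75.8618 + 0.4831·3.4563] = 38.5025

£38.50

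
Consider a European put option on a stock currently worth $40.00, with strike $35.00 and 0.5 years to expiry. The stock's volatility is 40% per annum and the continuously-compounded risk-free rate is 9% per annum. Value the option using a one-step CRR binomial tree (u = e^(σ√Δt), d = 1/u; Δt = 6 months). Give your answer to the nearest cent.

CRR parameters: u = e^(σ√Δt) = e^(0.4·√0.5) = 1.3269, d = 1/u = 0.7536
Per-period rate: rΔt = 0.09·0.5 = 0.045, so R = e^0.045 = 1.0460
Risk-neutral probability p = (e^0.045 − 0.7536)/(1.3269 − 0.7536) = 0.2924/0.5733 = 0.5100
Terminal stock prices: S_u = 53.08, S_d = 30.15
Terminal payoffs (K − S): max(-18.08, 0) = 0, max(4.854, 0) = 4.854
Node 0 (S = 40): V_0 = e^(−0.045)·[0.5100·0.0000 + 0.4900·4.8545] = 2.2738

$2.27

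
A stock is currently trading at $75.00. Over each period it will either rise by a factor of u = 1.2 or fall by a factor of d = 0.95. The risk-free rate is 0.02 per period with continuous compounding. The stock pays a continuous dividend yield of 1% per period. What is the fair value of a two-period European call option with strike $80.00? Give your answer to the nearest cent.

Per-period risk-free factor R = e^0.02 = 1.0202; dividend-adjusted growth = e^(0.02−0.01) = 1.0101.
Risk-neutral probability p = (1.0101 − 0.95)/(1.2 − 0.95) = 0.0601/0.2500 = 0.2402
Terminal stock prices: S_uu = 108, S_ud = 85.5, S_dd = 67.69
Terminal payoffs (S − K): max(28, 0) = 28, max(5.5, 0) = 5.5, max(-12.31, 0) = 0
Node u (S = 90): V_u = e^(−0.02)·[0.2402·28.0000 + 0.7598·5.5000] = 10.6886
Node d (S = 71.25): V_d = e^(−0.02)·[0.2402·5.5000 + 0.7598·0.0000] = 1.2949
Node 0 (S = 75): V_0 = e^(−0.02)·[0.2402·10.6886 + 0.7598·1.2949] = 3.4810

$3.48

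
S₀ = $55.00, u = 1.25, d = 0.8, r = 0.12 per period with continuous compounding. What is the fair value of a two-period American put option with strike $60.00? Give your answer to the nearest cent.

Risk-neutral probability p = (e^0.12 − 0.8)/(1.25 − 0.8) = 0.3275/0.4500 = 0.7278
Terminal stock prices: S_uu = 85.94, S_ud = 55, S_dd = 35.2
Terminal payoffs (K − S): max(-25.94, 0) = 0, max(5, 0) = 5, max(24.8, 0) = 24.8
Node u (S = 68.75): continuation = e^(−0.12)·[0.7278·0.0000 + 0.2722·5.0000] = 1.2072; exercise value = 0.0000 ≤ continuation, so V_u = 1.2072
Node d (S = 44): continuation = e^(−0.12)·[0.7278·5.0000 + 0.2722·24.8000] = 9.2152; exercise value = 16.0000 > continuation, so V_d = 16.0000 (exercise)
Node 0 (S = 55): continuation = e^(−0.12)·[0.7278·1.2072 + 0.2722·16.0000] = 4.6424; exercise value = 5.0000 > continuation, so V_0 = 5.0000 (exercise)

$5.00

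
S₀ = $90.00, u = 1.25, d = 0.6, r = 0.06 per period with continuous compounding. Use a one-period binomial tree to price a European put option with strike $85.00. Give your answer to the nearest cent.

$8.45

Risk-neutral probability p = (e^0.06 − 0.6)/(1.25 − 0.6) = 0.4618/0.6500 = 0.7105
Terminal stock prices: S_u = 112.5, S_d = 54
Terminal payoffs (K − S): max(-27.5, 0) = 0, max(31, 0) = 31
Node 0 (S = 90): V_0 = e^(−0.06)·[0.7105·0.0000 + 0.2895·31.0000] = 8.4513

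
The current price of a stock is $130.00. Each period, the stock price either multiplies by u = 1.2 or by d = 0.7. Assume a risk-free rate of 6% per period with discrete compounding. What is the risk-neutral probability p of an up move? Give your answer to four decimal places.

Risk-neutral probability p = (1 + 0.06 − 0.7)/(1.2 − 0.7) = 0.3600/0.5000 = 0.7200

p = 0.7200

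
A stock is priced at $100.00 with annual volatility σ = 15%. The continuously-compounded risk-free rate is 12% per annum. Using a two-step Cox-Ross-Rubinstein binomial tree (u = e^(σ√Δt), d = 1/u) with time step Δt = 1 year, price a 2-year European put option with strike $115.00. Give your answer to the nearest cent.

CRR parameters: u = e^(σ√Δt) = e^(0.15·√1) = 1.1618, d = 1/u = 0.8607
Per-period rate: rΔt = 0.12·1 = 0.12, so R = e^0.12 = 1.1275
Risk-neutral probability p = (e^0.12 − 0.8607)/(1.1618 − 0.8607) = 0.2668/0.3011 = 0.8860
Terminal stock prices: S_uu = 135, S_ud = 100, S_dd = 74.08
Terminal payoffs (K − S): max(-19.99, 0) = 0, max(15, 0) = 15, max(40.92, 0) = 40.92
Node u (S = 116.2): V_u = e^(−0.12)·[0.8860·0.0000 + 0.1140·15.0000] = 1.5170
Node d (S = 86.07): V_d = e^(−0.12)·[0.8860·15.0000 + 0.1140·40.9182] = 15.9251
Node 0 (S = 100): V_0 = e^(−0.12)·[0.8860·1.5170 + 0.1140·15.9251] = 2.8026

$2.80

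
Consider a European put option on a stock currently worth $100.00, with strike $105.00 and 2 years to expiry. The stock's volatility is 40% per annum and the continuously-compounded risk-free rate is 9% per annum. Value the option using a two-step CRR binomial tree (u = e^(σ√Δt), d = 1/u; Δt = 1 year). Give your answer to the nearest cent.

CRR parameters: u = e^(σ√Δt) = e^(0.4·√1) = 1.4918, d = 1/u = 0.6703
Per-period rate: rΔt = 0.09·1 = 0.09, so R = e^0.09 = 1.0942
Risk-neutral probability p = (e^0.09 − 0.6703)/(1.4918 − 0.6703) = 0.4239/0.8215 = 0.5159
Terminal stock prices: S_uu = 222.6, S_ud = 100, S_dd = 44.93
Terminal payoffs (K − S): max(-117.6, 0) = 0, max(5, 0) = 5, max(60.07, 0) = 60.07
Node u (S = 149.2): V_u = e^(−0.09)·[0.5159·0.0000 + 0.4841·5.0000] = 2.2119
Node d (S = 67.03): V_d = e^(−0.09)·[0.5159·5.0000 + 0.4841·60.0671] = 28.9308
Node 0 (S = 100): V_0 = e^(−0.09)·[0.5159·2.2119 + 0.4841·28.9308] = 13.8417

$13.84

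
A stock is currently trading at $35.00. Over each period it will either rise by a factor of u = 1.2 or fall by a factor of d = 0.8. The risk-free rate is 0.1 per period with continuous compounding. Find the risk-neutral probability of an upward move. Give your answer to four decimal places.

p = 0.7629

Risk-neutral probability p = (e^0.1 − 0.8)/(1.2 − 0.8) = 0.3052/0.4000 = 0.7629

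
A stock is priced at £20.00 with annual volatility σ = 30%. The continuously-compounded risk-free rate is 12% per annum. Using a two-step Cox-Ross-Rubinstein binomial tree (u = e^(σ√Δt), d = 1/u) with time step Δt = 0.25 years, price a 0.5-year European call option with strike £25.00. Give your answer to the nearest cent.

£0.60

CRR parameters: u = e^(σ√Δt) = e^(0.3·√0.25) = 1.1618, d = 1/u = 0.8607
Per-period rate: rΔt = 0.12·0.25 = 0.03, so R = e^0.03 = 1.0305
Risk-neutral probability p = (e^0.03 − 0.8607)/(1.1618 − 0.8607) = 0.1697/0.3011 = 0.5637
Terminal stock prices: S_uu = 27, S_ud = 20, S_dd = 14.82
Terminal payoffs (S − K): max(1.997, 0) = 1.997, max(-5, 0) = 0, max(-10.18, 0) = 0
Node u (S = 23.24): V_u = e^(−0.03)·[0.5637·1.9972 + 0.4363·0.0000] = 1.0925
Node d (S = 17.21): V_d = e^(−0.03)·[0.5637·0.0000 + 0.4363·0.0000] = 0.0000
Node 0 (S = 20): V_0 = e^(−0.03)·[0.5637·1.0925 + 0.4363·0.0000] = 0.5977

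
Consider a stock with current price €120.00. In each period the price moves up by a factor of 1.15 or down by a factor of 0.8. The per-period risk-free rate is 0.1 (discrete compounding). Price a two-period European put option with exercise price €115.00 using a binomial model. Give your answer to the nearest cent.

€1.58

Risk-neutral probability p = (1 + 0.1 − 0.8)/(1.15 − 0.8) = 0.3000/0.3500 = 0.8571
Terminal stock prices: S_uu = 158.7, S_ud = 110.4, S_dd = 76.8
Terminal payoffs (K − S): max(-43.7, 0) = 0, max(4.6, 0) = 4.6, max(38.2, 0) = 38.2
Node u (S = 138): V_u = 1/1.1·[0.8571·0.0000 + 0.1429·4.6000] = 0.5974
Node d (S = 96): V_d = 1/1.1·[0.8571·4.6000 + 0.1429·38.2000] = 8.5455
Node 0 (S = 120): V_0 = 1/1.1·[0.8571·0.5974 + 0.1429·8.5455] = 1.5753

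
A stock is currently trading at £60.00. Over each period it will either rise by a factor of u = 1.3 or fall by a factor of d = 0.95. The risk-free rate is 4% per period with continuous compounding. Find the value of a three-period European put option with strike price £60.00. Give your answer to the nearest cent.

Risk-neutral probability p = (e^0.04 − 0.95)/(1.3 − 0.95) = 0.0908/0.3500 = 0.2595
Terminal stock prices: S_uuu = 131.8, S_uud = 96.33, S_udd = 70.39, S_ddd = 51.44
Terminal payoffs (K − S): max(-71.82, 0) = 0, max(-36.33, 0) = 0, max(-10.39, 0) = 0, max(8.558, 0) = 8.558
Node uu (S = 101.4): V_uu = e^(−0.04)·[0.2595·0.0000 + 0.7405·0.0000] = 0.0000
Node ud (S = 74.1): V_ud = e^(−0.04)·[0.2595·0.0000 + 0.7405·0.0000] = 0.0000
Node dd (S = 54.15): V_dd = e^(−0.04)·[0.2595·0.0000 + 0.7405·8.5575] = 6.0887
Node u (S = 78): V_u = e^(−0.04)·[0.2595·0.0000 + 0.7405·0.0000] = 0.0000
Node d (S = 57): V_d = e^(−0.04)·[0.2595·0.0000 + 0.7405·6.0887] = 4.3321
Node 0 (S = 60): V_0 = e^(−0.04)·[0.2595·0.0000 + 0.7405·4.3321] = 3.0823

£3.08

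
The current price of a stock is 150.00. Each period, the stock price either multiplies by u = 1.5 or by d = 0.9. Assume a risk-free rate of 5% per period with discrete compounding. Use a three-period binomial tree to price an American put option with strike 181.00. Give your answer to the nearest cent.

32.86

Risk-neutral probability p = (1 + 0.05 − 0.9)/(1.5 − 0.9) = 0.1500/0.6000 = 0.2500
Terminal stock prices: S_uuu = 506.2, S_uud = 303.8, S_udd = 182.2, S_ddd = 109.4
Terminal payoffs (K − S): max(-325.2, 0) = 0, max(-122.8, 0) = 0, max(-1.25, 0) = 0, max(71.65, 0) = 71.65
Node uu (S = 337.5): continuation = 1/1.05·[0.2500·0.0000 + 0.7500·0.0000] = 0.0000; exercise value = 0.0000 ≤ continuation, so V_uu = 0.0000
Node ud (S = 202.5): continuation = 1/1.05·[0.2500·0.0000 + 0.7500·0.0000] = 0.0000; exercise value = 0.0000 ≤ continuation, so V_ud = 0.0000
Node dd (S = 121.5): continuation = 1/1.05·[0.2500·0.0000 + 0.7500·71.6500] = 51.1786; exercise value = 59.5000 > continuation, so V_dd = 59.5000 (exercise)
Node u (S = 225): continuation = 1/1.05·[0.2500·0.0000 + 0.7500·0.0000] = 0.0000; exercise value = 0.0000 ≤ continuation, so V_u = 0.0000
Node d (S = 135): continuation = 1/1.05·[0.2500·0.0000 + 0.7500·59.5000] = 42.5000; exercise value = 46.0000 > continuation, so V_d = 46.0000 (exercise)
Node 0 (S = 150): continuation = 1/1.05·[0.2500·0.0000 + 0.7500·46.0000] = 32.8571; exercise value = 31.0000 ≤ continuation, so V_0 = 32.8571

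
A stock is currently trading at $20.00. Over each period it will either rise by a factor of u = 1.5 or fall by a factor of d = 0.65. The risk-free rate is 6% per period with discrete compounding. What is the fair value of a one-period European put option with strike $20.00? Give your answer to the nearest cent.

Risk-neutral probability p = (1 + 0.06 − 0.65)/(1.5 − 0.65) = 0.4100/0.8500 = 0.4824
Terminal stock prices: S_u = 30, S_d = 13
Terminal payoffs (K − S): max(-10, 0) = 0, max(7, 0) = 7
Node 0 (S = 20): V_0 = 1/1.06·[0.4824·0.0000 + 0.5176·7.0000] = 3.4184

$3.42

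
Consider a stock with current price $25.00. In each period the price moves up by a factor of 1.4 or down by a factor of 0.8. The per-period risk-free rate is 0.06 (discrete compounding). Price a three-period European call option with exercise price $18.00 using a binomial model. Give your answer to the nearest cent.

Risk-neutral probability p = (1 + 0.06 − 0.8)/(1.4 − 0.8) = 0.2600/0.6000 = 0.4333
Terminal stock prices: S_uuu = 68.6, S_uud = 39.2, S_udd = 22.4, S_ddd = 12.8
Terminal payoffs (S − K): max(50.6, 0) = 50.6, max(21.2, 0) = 21.2, max(4.4, 0) = 4.4, max(-5.2, 0) = 0
Node uu (S = 49): V_uu = 1/1.06·[0.4333·50.6000 + 0.5667·21.2000] = 32.0189
Node ud (S = 28): V_ud = 1/1.06·[0.4333·21.2000 + 0.5667·4.4000] = 11.0189
Node dd (S = 16): V_dd = 1/1.06·[0.4333·4.4000 + 0.5667·0.0000] = 1.7987
Node u (S = 35): V_u = 1/1.06·[0.4333·32.0189 + 0.5667·11.0189] = 18.9801
Node d (S = 20): V_d = 1/1.06·[0.4333·11.0189 + 0.5667·1.7987] = 5.4662
Node 0 (S = 25): V_0 = 1/1.06·[0.4333·18.9801 + 0.5667·5.4662] = 10.6813

$10.68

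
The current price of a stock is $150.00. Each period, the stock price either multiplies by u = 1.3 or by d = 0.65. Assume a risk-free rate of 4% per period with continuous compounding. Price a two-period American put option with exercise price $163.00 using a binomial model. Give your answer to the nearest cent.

Risk-neutral probability p = (e^0.04 − 0.65)/(1.3 − 0.65) = 0.3908/0.6500 = 0.6012
Terminal stock prices: S_uu = 253.5, S_ud = 126.8, S_dd = 63.38
Terminal payoffs (K − S): max(-90.5, 0) = 0, max(36.25, 0) = 36.25, max(99.62, 0) = 99.62
Node u (S = 195): continuation = e^(−0.04)·[0.6012·0.0000 + 0.3988·36.2500] = 13.8880; exercise value = 0.0000 ≤ continuation, so V_u = 13.8880
Node d (S = 97.5): continuation = e^(−0.04)·[0.6012·36.2500 + 0.3988·99.6250] = 59.1087; exercise value = 65.5000 > continuation, so V_d = 65.5000 (exercise)
Node 0 (S = 150): continuation = e^(−0.04)·[0.6012·13.8880 + 0.3988·65.5000] = 33.1169; exercise value = 13.0000 ≤ continuation, so V_0 = 33.1169

$33.12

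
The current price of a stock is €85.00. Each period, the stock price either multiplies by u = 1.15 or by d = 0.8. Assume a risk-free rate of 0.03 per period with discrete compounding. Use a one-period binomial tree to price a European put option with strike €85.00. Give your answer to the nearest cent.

€5.66

Risk-neutral probability p = (1 + 0.03 − 0.8)/(1.15 − 0.8) = 0.2300/0.3500 = 0.6571
Terminal stock prices: S_u = 97.75, S_d = 68
Terminal payoffs (K − S): max(-12.75, 0) = 0, max(17, 0) = 17
Node 0 (S = 85): V_0 = 1/1.03·[0.6571·0.0000 + 0.3429·17.0000] = 5.6588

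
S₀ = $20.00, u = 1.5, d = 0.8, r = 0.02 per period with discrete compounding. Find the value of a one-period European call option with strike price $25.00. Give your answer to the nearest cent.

$1.54

Risk-neutral probability p = (1 + 0.02 − 0.8)/(1.5 − 0.8) = 0.2200/0.7000 = 0.3143
Terminal stock prices: S_u = 30, S_d = 16
Terminal payoffs (S − K): max(5, 0) = 5, max(-9, 0) = 0
Node 0 (S = 20): V_0 = 1/1.02·[0.3143·5.0000 + 0.6857·0.0000] = 1.5406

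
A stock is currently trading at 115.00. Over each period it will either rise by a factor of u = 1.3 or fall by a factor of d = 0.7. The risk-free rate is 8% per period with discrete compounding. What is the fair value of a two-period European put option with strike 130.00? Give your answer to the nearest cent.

18.58

Risk-neutral probability p = (1 + 0.08 − 0.7)/(1.3 − 0.7) = 0.3800/0.6000 = 0.6333
Terminal stock prices: S_uu = 194.4, S_ud = 104.6, S_dd = 56.35
Terminal payoffs (K − S): max(-64.35, 0) = 0, max(25.35, 0) = 25.35, max(73.65, 0) = 73.65
Node u (S = 149.5): V_u = 1/1.08·[0.6333·0.0000 + 0.3667·25.3500] = 8.6065
Node d (S = 80.5): V_d = 1/1.08·[0.6333·25.3500 + 0.3667·73.6500] = 39.8704
Node 0 (S = 115): V_0 = 1/1.08·[0.6333·8.6065 + 0.3667·39.8704] = 18.5832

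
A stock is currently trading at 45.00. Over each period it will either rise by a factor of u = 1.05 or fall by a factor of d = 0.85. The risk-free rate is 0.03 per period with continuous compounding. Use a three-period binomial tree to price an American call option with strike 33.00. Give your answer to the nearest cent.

14.84

Risk-neutral probability p = (e^0.03 − 0.85)/(1.05 − 0.85) = 0.1805/0.2000 = 0.9023
Terminal stock prices: S_uuu = 52.09, S_uud = 42.17, S_udd = 34.14, S_ddd = 27.64
Terminal payoffs (S − K): max(19.09, 0) = 19.09, max(9.171, 0) = 9.171, max(1.138, 0) = 1.138, max(-5.364, 0) = 0
Node uu (S = 49.61): continuation = e^(−0.03)·[0.9023·19.0931 + 0.0977·9.1706] = 17.5878; exercise value = 16.6125 ≤ continuation, so V_uu = 17.5878
Node ud (S = 40.16): continuation = e^(−0.03)·[0.9023·9.1706 + 0.0977·1.1381] = 8.1378; exercise value = 7.1625 ≤ continuation, so V_ud = 8.1378
Node dd (S = 32.51): continuation = e^(−0.03)·[0.9023·1.1381 + 0.0977·0.0000] = 0.9965; exercise value = 0.0000 ≤ continuation, so V_dd = 0.9965
Node u (S = 47.25): continuation = e^(−0.03)·[0.9023·17.5878 + 0.0977·8.1378] = 16.1718; exercise value = 14.2500 ≤ continuation, so V_u = 16.1718
Node d (S = 38.25): continuation = e^(−0.03)·[0.9023·8.1378 + 0.0977·0.9965] = 7.2200; exercise value = 5.2500 ≤ continuation, so V_d = 7.2200
Node 0 (S = 45): continuation = e^(−0.03)·[0.9023·16.1718 + 0.0977·7.2200] = 14.8448; exercise value = 12.0000 ≤ continuation, so V_0 = 14.8448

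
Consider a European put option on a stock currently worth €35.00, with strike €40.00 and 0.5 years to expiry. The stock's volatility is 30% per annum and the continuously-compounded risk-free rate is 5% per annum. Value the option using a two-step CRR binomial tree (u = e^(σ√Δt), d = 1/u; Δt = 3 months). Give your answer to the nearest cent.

€5.81

CRR parameters: u = e^(σ√Δt) = e^(0.3·√0.25) = 1.1618, d = 1/u = 0.8607
Per-period rate: rΔt = 0.05·0.25 = 0.0125, so R = e^0.0125 = 1.0126
Risk-neutral probability p = (e^0.0125 − 0.8607)/(1.1618 − 0.8607) = 0.1519/0.3011 = 0.5043
Terminal stock prices: S_uu = 47.25, S_ud = 35, S_dd = 25.93
Terminal payoffs (K − S): max(-7.245, 0) = 0, max(5, 0) = 5, max(14.07, 0) = 14.07
Node u (S = 40.66): V_u = e^(−0.0125)·[0.5043·0.0000 + 0.4957·5.0000] = 2.4475
Node d (S = 30.12): V_d = e^(−0.0125)·[0.5043·5.0000 + 0.4957·14.0714] = 9.3783
Node 0 (S = 35): V_0 = e^(−0.0125)·[0.5043·2.4475 + 0.4957·9.3783] = 5.8098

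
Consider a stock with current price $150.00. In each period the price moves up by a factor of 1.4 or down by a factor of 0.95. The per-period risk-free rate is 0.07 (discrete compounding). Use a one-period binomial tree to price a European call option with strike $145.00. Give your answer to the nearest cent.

Risk-neutral probability p = (1 + 0.07 − 0.95)/(1.4 − 0.95) = 0.1200/0.4500 = 0.2667
Terminal stock prices: S_u = 210, S_d = 142.5
Terminal payoffs (S − K): max(65, 0) = 65, max(-2.5, 0) = 0
Node 0 (S = 150): V_0 = 1/1.07·[0.2667·65.0000 + 0.7333·0.0000] = 16.1994

$16.20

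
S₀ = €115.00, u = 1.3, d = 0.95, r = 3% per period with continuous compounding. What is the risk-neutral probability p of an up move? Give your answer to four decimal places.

Risk-neutral probability p = (e^0.03 − 0.95)/(1.3 − 0.95) = 0.0805/0.3500 = 0.2299

p = 0.2299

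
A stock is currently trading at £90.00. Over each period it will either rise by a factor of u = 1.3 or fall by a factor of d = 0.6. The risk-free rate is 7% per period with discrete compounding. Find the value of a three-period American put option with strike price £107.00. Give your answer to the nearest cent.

Risk-neutral probability p = (1 + 0.07 − 0.6)/(1.3 − 0.6) = 0.4700/0.7000 = 0.6714
Terminal stock prices: S_uuu = 197.7, S_uud = 91.26, S_udd = 42.12, S_ddd = 19.44
Terminal payoffs (K − S): max(-90.73, 0) = 0, max(15.74, 0) = 15.74, max(64.88, 0) = 64.88, max(87.56, 0) = 87.56
Node uu (S = 152.1): continuation = 1/1.07·[0.6714·0.0000 + 0.3286·15.7400] = 4.8334; exercise value = 0.0000 ≤ continuation, so V_uu = 4.8334
Node ud (S = 70.2): continuation = 1/1.07·[0.6714·15.7400 + 0.3286·64.8800] = 29.8000; exercise value = 36.8000 > continuation, so V_ud = 36.8000 (exercise)
Node dd (S = 32.4): continuation = 1/1.07·[0.6714·64.8800 + 0.3286·87.5600] = 67.6000; exercise value = 74.6000 > continuation, so V_dd = 74.6000 (exercise)
Node u (S = 117): continuation = 1/1.07·[0.6714·4.8334 + 0.3286·36.8000] = 14.3334; exercise value = 0.0000 ≤ continuation, so V_u = 14.3334
Node d (S = 54): continuation = 1/1.07·[0.6714·36.8000 + 0.3286·74.6000] = 46.0000; exercise value = 53.0000 > continuation, so V_d = 53.0000 (exercise)
Node 0 (S = 90): continuation = 1/1.07·[0.6714·14.3334 + 0.3286·53.0000] = 25.2693; exercise value = 17.0000 ≤ continuation, so V_0 = 25.2693

£25.27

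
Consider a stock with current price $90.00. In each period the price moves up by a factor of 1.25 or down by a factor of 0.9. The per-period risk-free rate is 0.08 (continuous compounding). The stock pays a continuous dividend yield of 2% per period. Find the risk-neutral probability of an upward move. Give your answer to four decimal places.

Per-period risk-free factor R = e^0.08 = 1.0833; dividend-adjusted growth = e^(0.08−0.02) = 1.0618.
Risk-neutral probability p = (1.0618 − 0.9)/(1.25 − 0.9) = 0.1618/0.3500 = 0.4624

p = 0.4624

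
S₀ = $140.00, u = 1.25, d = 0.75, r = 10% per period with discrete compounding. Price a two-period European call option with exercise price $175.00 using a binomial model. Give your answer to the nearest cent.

Risk-neutral probability p = (1 + 0.1 − 0.75)/(1.25 − 0.75) = 0.3500/0.5000 = 0.7000
Terminal stock prices: S_uu = 218.8, S_ud = 131.2, S_dd = 78.75
Terminal payoffs (S − K): max(43.75, 0) = 43.75, max(-43.75, 0) = 0, max(-96.25, 0) = 0
Node u (S = 175): V_u = 1/1.1·[0.7000·43.7500 + 0.3000·0.0000] = 27.8409
Node d (S = 105): V_d = 1/1.1·[0.7000·0.0000 + 0.3000·0.0000] = 0.0000
Node 0 (S = 140): V_0 = 1/1.1·[0.7000·27.8409 + 0.3000·0.0000] = 17.7169

$17.72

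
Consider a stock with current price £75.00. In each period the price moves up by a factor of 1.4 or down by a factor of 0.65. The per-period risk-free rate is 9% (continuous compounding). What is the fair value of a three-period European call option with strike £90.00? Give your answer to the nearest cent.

Risk-neutral probability p = (e^0.09 − 0.65)/(1.4 − 0.65) = 0.4442/0.7500 = 0.5922
Terminal stock prices: S_uuu = 205.8, S_uud = 95.55, S_udd = 44.36, S_ddd = 20.6
Terminal payoffs (S − K): max(115.8, 0) = 115.8, max(5.55, 0) = 5.55, max(-45.64, 0) = 0, max(-69.4, 0) = 0
Node uu (S = 147): V_uu = e^(−0.09)·[0.5922·115.8000 + 0.4078·5.5500] = 64.7462
Node ud (S = 68.25): V_ud = e^(−0.09)·[0.5922·5.5500 + 0.4078·0.0000] = 3.0040
Node dd (S = 31.69): V_dd = e^(−0.09)·[0.5922·0.0000 + 0.4078·0.0000] = 0.0000
Node u (S = 105): V_u = e^(−0.09)·[0.5922·64.7462 + 0.4078·3.0040] = 36.1640
Node d (S = 48.75): V_d = e^(−0.09)·[0.5922·3.0040 + 0.4078·0.0000] = 1.6259
Node 0 (S = 75): V_0 = e^(−0.09)·[0.5922·36.1640 + 0.4078·1.6259] = 20.1801

£20.18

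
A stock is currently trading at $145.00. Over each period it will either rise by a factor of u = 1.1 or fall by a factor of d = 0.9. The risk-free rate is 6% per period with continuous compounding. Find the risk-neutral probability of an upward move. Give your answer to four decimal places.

p = 0.8092

Risk-neutral probability p = (e^0.06 − 0.9)/(1.1 − 0.9) = 0.1618/0.2000 = 0.8092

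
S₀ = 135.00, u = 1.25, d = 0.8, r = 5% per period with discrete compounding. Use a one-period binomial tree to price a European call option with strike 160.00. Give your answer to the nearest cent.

4.63

Risk-neutral probability p = (1 + 0.05 − 0.8)/(1.25 − 0.8) = 0.2500/0.4500 = 0.5556
Terminal stock prices: S_u = 168.8, S_d = 108
Terminal payoffs (S − K): max(8.75, 0) = 8.75, max(-52, 0) = 0
Node 0 (S = 135): V_0 = 1/1.05·[0.5556·8.7500 + 0.4444·0.0000] = 4.6296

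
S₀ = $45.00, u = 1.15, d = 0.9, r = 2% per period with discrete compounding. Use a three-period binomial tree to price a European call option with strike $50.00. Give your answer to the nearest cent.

Risk-neutral probability p = (1 + 0.02 − 0.9)/(1.15 − 0.9) = 0.1200/0.2500 = 0.4800
Terminal stock prices: S_uuu = 68.44, S_uud = 53.56, S_udd = 41.92, S_ddd = 32.81
Terminal payoffs (S − K): max(18.44, 0) = 18.44, max(3.561, 0) = 3.561, max(-8.083, 0) = 0, max(-17.19, 0) = 0
Node uu (S = 59.51): V_uu = 1/1.02·[0.4800·18.4394 + 0.5200·3.5612] = 10.4929
Node ud (S = 46.57): V_ud = 1/1.02·[0.4800·3.5612 + 0.5200·0.0000] = 1.6759
Node dd (S = 36.45): V_dd = 1/1.02·[0.4800·0.0000 + 0.5200·0.0000] = 0.0000
Node u (S = 51.75): V_u = 1/1.02·[0.4800·10.4929 + 0.5200·1.6759] = 5.7922
Node d (S = 40.5): V_d = 1/1.02·[0.4800·1.6759 + 0.5200·0.0000] = 0.7887
Node 0 (S = 45): V_0 = 1/1.02·[0.4800·5.7922 + 0.5200·0.7887] = 3.1278

$3.13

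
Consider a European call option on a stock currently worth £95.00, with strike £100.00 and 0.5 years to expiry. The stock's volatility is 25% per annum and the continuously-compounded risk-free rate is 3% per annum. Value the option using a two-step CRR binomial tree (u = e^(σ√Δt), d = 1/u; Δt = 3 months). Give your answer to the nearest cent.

£5.39

CRR parameters: u = e^(σ√Δt) = e^(0.25·√0.25) = 1.1331, d = 1/u = 0.8825
Per-period rate: rΔt = 0.03·0.25 = 0.0075, so R = e^0.0075 = 1.0075
Risk-neutral probability p = (e^0.0075 − 0.8825)/(1.1331 − 0.8825) = 0.1250/0.2507 = 0.4988
Terminal stock prices: S_uu = 122, S_ud = 95, S_dd = 73.99
Terminal payoffs (S − K): max(21.98, 0) = 21.98, max(-5, 0) = 0, max(-26.01, 0) = 0
Node u (S = 107.6): V_u = e^(−0.0075)·[0.4988·21.9824 + 0.5012·0.0000] = 10.8834
Node d (S = 83.84): V_d = e^(−0.0075)·[0.4988·0.0000 + 0.5012·0.0000] = 0.0000
Node 0 (S = 95): V_0 = e^(−0.0075)·[0.4988·10.8834 + 0.5012·0.0000] = 5.3884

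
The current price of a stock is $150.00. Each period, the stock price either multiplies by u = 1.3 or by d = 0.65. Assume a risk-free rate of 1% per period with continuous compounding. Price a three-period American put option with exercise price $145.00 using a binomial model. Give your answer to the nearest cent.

Risk-neutral probability p = (e^0.01 − 0.65)/(1.3 − 0.65) = 0.3601/0.6500 = 0.5539
Terminal stock prices: S_uuu = 329.6, S_uud = 164.8, S_udd = 82.39, S_ddd = 41.19
Terminal payoffs (K − S): max(-184.6, 0) = 0, max(-19.78, 0) = 0, max(62.61, 0) = 62.61, max(103.8, 0) = 103.8
Node uu (S = 253.5): continuation = e^(−0.01)·[0.5539·0.0000 + 0.4461·0.0000] = 0.0000; exercise value = 0.0000 ≤ continuation, so V_uu = 0.0000
Node ud (S = 126.8): continuation = e^(−0.01)·[0.5539·0.0000 + 0.4461·62.6125] = 27.6521; exercise value = 18.2500 ≤ continuation, so V_ud = 27.6521
Node dd (S = 63.38): continuation = e^(−0.01)·[0.5539·62.6125 + 0.4461·103.8063] = 80.1822; exercise value = 81.6250 > continuation, so V_dd = 81.6250 (exercise)
Node u (S = 195): continuation = e^(−0.01)·[0.5539·0.0000 + 0.4461·27.6521] = 12.2122; exercise value = 0.0000 ≤ continuation, so V_u = 12.2122
Node d (S = 97.5): continuation = e^(−0.01)·[0.5539·27.6521 + 0.4461·81.6250] = 51.2134; exercise value = 47.5000 ≤ continuation, so V_d = 51.2134
Node 0 (S = 150): continuation = e^(−0.01)·[0.5539·12.2122 + 0.4461·51.2134] = 29.3151; exercise value = 0.0000 ≤ continuation, so V_0 = 29.3151

$29.32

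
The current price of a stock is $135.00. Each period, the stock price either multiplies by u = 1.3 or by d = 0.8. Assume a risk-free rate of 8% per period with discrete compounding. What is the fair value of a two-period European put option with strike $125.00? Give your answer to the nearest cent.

Risk-neutral probability p = (1 + 0.08 − 0.8)/(1.3 − 0.8) = 0.2800/0.5000 = 0.5600
Terminal stock prices: S_uu = 228.2, S_ud = 140.4, S_dd = 86.4
Terminal payoffs (K − S): max(-103.2, 0) = 0, max(-15.4, 0) = 0, max(38.6, 0) = 38.6
Node u (S = 175.5): V_u = 1/1.08·[0.5600·0.0000 + 0.4400·0.0000] = 0.0000
Node d (S = 108): V_d = 1/1.08·[0.5600·0.0000 + 0.4400·38.6000] = 15.7259
Node 0 (S = 135): V_0 = 1/1.08·[0.5600·0.0000 + 0.4400·15.7259] = 6.4069

$6.41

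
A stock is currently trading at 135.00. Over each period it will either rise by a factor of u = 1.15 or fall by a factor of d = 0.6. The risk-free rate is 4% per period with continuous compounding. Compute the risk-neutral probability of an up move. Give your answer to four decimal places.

p = 0.8015

Risk-neutral probability p = (e^0.04 − 0.6)/(1.15 − 0.6) = 0.4408/0.5500 = 0.8015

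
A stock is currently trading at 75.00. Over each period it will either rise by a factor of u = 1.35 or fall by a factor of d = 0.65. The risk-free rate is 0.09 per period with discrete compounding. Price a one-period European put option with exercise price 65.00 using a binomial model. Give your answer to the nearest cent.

Risk-neutral probability p = (1 + 0.09 − 0.65)/(1.35 − 0.65) = 0.4400/0.7000 = 0.6286
Terminal stock prices: S_u = 101.2, S_d = 48.75
Terminal payoffs (K − S): max(-36.25, 0) = 0, max(16.25, 0) = 16.25
Node 0 (S = 75): V_0 = 1/1.09·[0.6286·0.0000 + 0.3714·16.2500] = 5.5374

5.54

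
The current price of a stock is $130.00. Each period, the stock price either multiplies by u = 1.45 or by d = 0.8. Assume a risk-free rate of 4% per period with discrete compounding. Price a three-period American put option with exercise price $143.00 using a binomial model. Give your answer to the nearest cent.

Risk-neutral probability p = (1 + 0.04 − 0.8)/(1.45 − 0.8) = 0.2400/0.6500 = 0.3692
Terminal stock prices: S_uuu = 396.3, S_uud = 218.7, S_udd = 120.6, S_ddd = 66.56
Terminal payoffs (K − S): max(-253.3, 0) = 0, max(-75.66, 0) = 0, max(22.36, 0) = 22.36, max(76.44, 0) = 76.44
Node uu (S = 273.3): continuation = 1/1.04·[0.3692·0.0000 + 0.6308·0.0000] = 0.0000; exercise value = 0.0000 ≤ continuation, so V_uu = 0.0000
Node ud (S = 150.8): continuation = 1/1.04·[0.3692·0.0000 + 0.6308·22.3600] = 13.5615; exercise value = 0.0000 ≤ continuation, so V_ud = 13.5615
Node dd (S = 83.2): continuation = 1/1.04·[0.3692·22.3600 + 0.6308·76.4400] = 54.3000; exercise value = 59.8000 > continuation, so V_dd = 59.8000 (exercise)
Node u (S = 188.5): continuation = 1/1.04·[0.3692·0.0000 + 0.6308·13.5615] = 8.2252; exercise value = 0.0000 ≤ continuation, so V_u = 8.2252
Node d (S = 104): continuation = 1/1.04·[0.3692·13.5615 + 0.6308·59.8000] = 41.0840; exercise value = 39.0000 ≤ continuation, so V_d = 41.0840
Node 0 (S = 130): continuation = 1/1.04·[0.3692·8.2252 + 0.6308·41.0840] = 27.8380; exercise value = 13.0000 ≤ continuation, so V_0 = 27.8380

$27.84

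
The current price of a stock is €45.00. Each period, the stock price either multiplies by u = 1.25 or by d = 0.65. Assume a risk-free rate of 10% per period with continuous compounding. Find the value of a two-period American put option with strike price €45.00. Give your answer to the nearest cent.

€4.70

Risk-neutral probability p = (e^0.1 − 0.65)/(1.25 − 0.65) = 0.4552/0.6000 = 0.7586
Terminal stock prices: S_uu = 70.31, S_ud = 36.56, S_dd = 19.01
Terminal payoffs (K − S): max(-25.31, 0) = 0, max(8.438, 0) = 8.438, max(25.99, 0) = 25.99
Node u (S = 56.25): continuation = e^(−0.1)·[0.7586·0.0000 + 0.2414·8.4375] = 1.8428; exercise value = 0.0000 ≤ continuation, so V_u = 1.8428
Node d (S = 29.25): continuation = e^(−0.1)·[0.7586·8.4375 + 0.2414·25.9875] = 11.4677; exercise value = 15.7500 > continuation, so V_d = 15.7500 (exercise)
Node 0 (S = 45): continuation = e^(−0.1)·[0.7586·1.8428 + 0.2414·15.7500] = 4.7050; exercise value = 0.0000 ≤ continuation, so V_0 = 4.7050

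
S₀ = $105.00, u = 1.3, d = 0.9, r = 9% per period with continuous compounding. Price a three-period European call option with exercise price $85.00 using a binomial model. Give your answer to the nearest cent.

$40.99

Risk-neutral probability p = (e^0.09 − 0.9)/(1.3 − 0.9) = 0.1942/0.4000 = 0.4854
Terminal stock prices: S_uuu = 230.7, S_uud = 159.7, S_udd = 110.6, S_ddd = 76.55
Terminal payoffs (S − K): max(145.7, 0) = 145.7, max(74.71, 0) = 74.71, max(25.57, 0) = 25.57, max(-8.455, 0) = 0
Node uu (S = 177.5): V_uu = e^(−0.09)·[0.4854·145.6850 + 0.5146·74.7050] = 99.7658
Node ud (S = 122.9): V_ud = e^(−0.09)·[0.4854·74.7050 + 0.5146·25.5650] = 45.1658
Node dd (S = 85.05): V_dd = e^(−0.09)·[0.4854·25.5650 + 0.5146·0.0000] = 11.3420
Node u (S = 136.5): V_u = e^(−0.09)·[0.4854·99.7658 + 0.5146·45.1658] = 65.5020
Node d (S = 94.5): V_d = e^(−0.09)·[0.4854·45.1658 + 0.5146·11.3420] = 25.3719
Node 0 (S = 105): V_0 = e^(−0.09)·[0.4854·65.5020 + 0.5146·25.3719] = 40.9921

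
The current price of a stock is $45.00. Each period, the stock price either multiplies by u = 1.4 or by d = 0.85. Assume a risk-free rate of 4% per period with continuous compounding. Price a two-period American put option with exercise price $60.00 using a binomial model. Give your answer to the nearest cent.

$15.00

Risk-neutral probability p = (e^0.04 − 0.85)/(1.4 − 0.85) = 0.1908/0.5500 = 0.3469
Terminal stock prices: S_uu = 88.2, S_ud = 53.55, S_dd = 32.51
Terminal payoffs (K − S): max(-28.2, 0) = 0, max(6.45, 0) = 6.45, max(27.49, 0) = 27.49
Node u (S = 63): continuation = e^(−0.04)·[0.3469·0.0000 + 0.6531·6.4500] = 4.0471; exercise value = 0.0000 ≤ continuation, so V_u = 4.0471
Node d (S = 38.25): continuation = e^(−0.04)·[0.3469·6.4500 + 0.6531·27.4875] = 19.3974; exercise value = 21.7500 > continuation, so V_d = 21.7500 (exercise)
Node 0 (S = 45): continuation = e^(−0.04)·[0.3469·4.0471 + 0.6531·21.7500] = 14.9964; exercise value = 15.0000 > continuation, so V_0 = 15.0000 (exercise)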